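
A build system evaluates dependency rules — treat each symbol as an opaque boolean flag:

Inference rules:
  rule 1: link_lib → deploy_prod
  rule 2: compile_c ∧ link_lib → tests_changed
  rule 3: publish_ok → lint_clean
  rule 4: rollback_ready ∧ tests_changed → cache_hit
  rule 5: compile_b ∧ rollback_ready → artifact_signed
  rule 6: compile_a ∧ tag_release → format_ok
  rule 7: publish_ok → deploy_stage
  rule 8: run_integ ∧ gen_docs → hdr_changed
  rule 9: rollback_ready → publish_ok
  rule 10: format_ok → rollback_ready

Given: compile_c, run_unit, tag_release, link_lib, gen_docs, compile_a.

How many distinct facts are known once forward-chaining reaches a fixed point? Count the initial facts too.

Round 1: rule 1 [link_lib → deploy_prod]; rule 2 [compile_c ∧ link_lib → tests_changed]; rule 6 [compile_a ∧ tag_release → format_ok]. New: deploy_prod, tests_changed, format_ok.
Round 2: rule 10 [format_ok → rollback_ready]. New: rollback_ready.
Round 3: rule 4 [rollback_ready ∧ tests_changed → cache_hit]; rule 9 [rollback_ready → publish_ok]. New: cache_hit, publish_ok.
Round 4: rule 3 [publish_ok → lint_clean]; rule 7 [publish_ok → deploy_stage]. New: lint_clean, deploy_stage.
Closure: {cache_hit, compile_a, compile_c, deploy_prod, deploy_stage, format_ok, gen_docs, link_lib, lint_clean, publish_ok, rollback_ready, run_unit, tag_release, tests_changed} — 14 facts.

14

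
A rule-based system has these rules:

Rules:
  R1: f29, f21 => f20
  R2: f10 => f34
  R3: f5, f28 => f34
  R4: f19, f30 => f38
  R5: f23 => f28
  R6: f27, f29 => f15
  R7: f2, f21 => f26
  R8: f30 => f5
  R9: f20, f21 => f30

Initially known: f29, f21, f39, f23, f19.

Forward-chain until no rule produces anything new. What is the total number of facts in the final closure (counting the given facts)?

Round 1 — R1, R5, derive f20, f28.
Round 2 — R9, derive f30.
Round 3 — R4, R8, derive f38, f5.
Round 4 — R3, derive f34.
Closure: {f19, f20, f21, f23, f28, f29, f30, f34, f38, f39, f5} — 11 facts.

11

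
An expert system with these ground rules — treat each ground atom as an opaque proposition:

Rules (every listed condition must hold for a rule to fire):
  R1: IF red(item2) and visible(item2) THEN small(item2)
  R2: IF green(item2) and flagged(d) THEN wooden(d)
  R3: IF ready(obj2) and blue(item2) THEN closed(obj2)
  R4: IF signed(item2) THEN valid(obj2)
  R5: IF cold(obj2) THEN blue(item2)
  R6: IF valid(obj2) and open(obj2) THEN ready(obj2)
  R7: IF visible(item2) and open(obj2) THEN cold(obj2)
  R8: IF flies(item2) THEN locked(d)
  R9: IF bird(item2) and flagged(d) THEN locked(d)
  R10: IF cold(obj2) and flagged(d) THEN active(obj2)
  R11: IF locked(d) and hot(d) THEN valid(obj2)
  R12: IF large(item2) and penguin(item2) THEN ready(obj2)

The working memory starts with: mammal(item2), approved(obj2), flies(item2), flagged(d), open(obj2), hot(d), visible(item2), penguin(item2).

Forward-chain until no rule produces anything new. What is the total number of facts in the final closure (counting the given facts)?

Round 1 — R7, R8, derive cold(obj2), locked(d).
Round 2 — R5, R10, R11, derive blue(item2), active(obj2), valid(obj2).
Round 3 — R6, derive ready(obj2).
Round 4 — R3, derive closed(obj2).
Closure: {active(obj2), approved(obj2), blue(item2), closed(obj2), cold(obj2), flagged(d), flies(item2), hot(d), locked(d), mammal(item2), open(obj2), penguin(item2), ready(obj2), valid(obj2), visible(item2)} — 15 facts.

15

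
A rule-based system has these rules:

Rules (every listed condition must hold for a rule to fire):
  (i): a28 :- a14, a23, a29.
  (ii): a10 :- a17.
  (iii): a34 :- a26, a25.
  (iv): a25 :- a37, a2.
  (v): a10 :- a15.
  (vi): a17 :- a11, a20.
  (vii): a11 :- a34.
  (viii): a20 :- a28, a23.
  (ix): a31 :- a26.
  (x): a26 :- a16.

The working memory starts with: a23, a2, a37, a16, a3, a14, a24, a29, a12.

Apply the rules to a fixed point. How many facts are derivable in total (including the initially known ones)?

18

[1] (i) [a28 :- a14, a23, a29.]; (iv) [a25 :- a37, a2.]; (x) [a26 :- a16.]. ⇒ new: a28, a25, a26.
[2] (iii) [a34 :- a26, a25.]; (viii) [a20 :- a28, a23.]; (ix) [a31 :- a26.]. ⇒ new: a34, a20, a31.
[3] (vii) [a11 :- a34.]. ⇒ new: a11.
[4] (vi) [a17 :- a11, a20.]. ⇒ new: a17.
[5] (ii) [a10 :- a17.]. ⇒ new: a10.
Closure: {a10, a11, a12, a14, a16, a17, a2, a20, a23, a24, a25, a26, a28, a29, a3, a31, a34, a37} — 18 facts.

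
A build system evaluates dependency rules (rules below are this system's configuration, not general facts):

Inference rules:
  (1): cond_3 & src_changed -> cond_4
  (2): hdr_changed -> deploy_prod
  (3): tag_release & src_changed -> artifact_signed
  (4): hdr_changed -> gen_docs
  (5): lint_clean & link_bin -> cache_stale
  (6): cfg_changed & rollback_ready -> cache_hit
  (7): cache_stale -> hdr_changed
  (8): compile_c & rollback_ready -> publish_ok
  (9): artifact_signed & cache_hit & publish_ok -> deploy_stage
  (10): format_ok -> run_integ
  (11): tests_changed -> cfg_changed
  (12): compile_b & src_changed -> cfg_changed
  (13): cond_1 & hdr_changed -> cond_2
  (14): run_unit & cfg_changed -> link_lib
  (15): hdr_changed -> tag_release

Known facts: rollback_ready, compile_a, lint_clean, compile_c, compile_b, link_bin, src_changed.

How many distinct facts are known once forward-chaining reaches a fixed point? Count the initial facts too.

Round 1 — (5), (8), (12), derive cache_stale, publish_ok, cfg_changed.
Round 2 — (6), (7), derive cache_hit, hdr_changed.
Round 3 — (2), (4), (15), derive deploy_prod, gen_docs, tag_release.
Round 4 — (3), derive artifact_signed.
Round 5 — (9), derive deploy_stage.
Closure: {artifact_signed, cache_hit, cache_stale, cfg_changed, compile_a, compile_b, compile_c, deploy_prod, deploy_stage, gen_docs, hdr_changed, link_bin, lint_clean, publish_ok, rollback_ready, src_changed, tag_release} — 17 facts.

17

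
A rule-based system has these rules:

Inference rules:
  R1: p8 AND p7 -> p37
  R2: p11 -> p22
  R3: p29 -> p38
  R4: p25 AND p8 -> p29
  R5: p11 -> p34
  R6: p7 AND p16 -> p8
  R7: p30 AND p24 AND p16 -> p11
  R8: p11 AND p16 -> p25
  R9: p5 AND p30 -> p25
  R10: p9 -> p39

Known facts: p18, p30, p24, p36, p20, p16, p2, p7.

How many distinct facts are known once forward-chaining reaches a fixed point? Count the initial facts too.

16

Round 1: R6 [p7 AND p16 -> p8]; R7 [p30 AND p24 AND p16 -> p11]. Adds p8, p11.
Round 2: R1 [p8 AND p7 -> p37]; R2 [p11 -> p22]; R5 [p11 -> p34]; R8 [p11 AND p16 -> p25]. Adds p37, p22, p34, p25.
Round 3: R4 [p25 AND p8 -> p29]. Adds p29.
Round 4: R3 [p29 -> p38]. Adds p38.
Closure: {p11, p16, p18, p2, p20, p22, p24, p25, p29, p30, p34, p36, p37, p38, p7, p8} — 16 facts.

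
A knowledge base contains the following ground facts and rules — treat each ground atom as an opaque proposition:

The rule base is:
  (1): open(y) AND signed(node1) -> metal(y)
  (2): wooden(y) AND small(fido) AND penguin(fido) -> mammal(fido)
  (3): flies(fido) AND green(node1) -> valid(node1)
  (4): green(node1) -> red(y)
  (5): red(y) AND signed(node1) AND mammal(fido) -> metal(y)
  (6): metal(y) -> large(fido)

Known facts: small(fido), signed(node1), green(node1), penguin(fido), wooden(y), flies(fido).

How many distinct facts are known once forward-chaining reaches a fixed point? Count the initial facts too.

11

Round 1 — (2), (3), (4), derive mammal(fido), valid(node1), red(y).
Round 2 — (5), derive metal(y).
Round 3 — (6), derive large(fido).
Closure: {flies(fido), green(node1), large(fido), mammal(fido), metal(y), penguin(fido), red(y), signed(node1), small(fido), valid(node1), wooden(y)} — 11 facts.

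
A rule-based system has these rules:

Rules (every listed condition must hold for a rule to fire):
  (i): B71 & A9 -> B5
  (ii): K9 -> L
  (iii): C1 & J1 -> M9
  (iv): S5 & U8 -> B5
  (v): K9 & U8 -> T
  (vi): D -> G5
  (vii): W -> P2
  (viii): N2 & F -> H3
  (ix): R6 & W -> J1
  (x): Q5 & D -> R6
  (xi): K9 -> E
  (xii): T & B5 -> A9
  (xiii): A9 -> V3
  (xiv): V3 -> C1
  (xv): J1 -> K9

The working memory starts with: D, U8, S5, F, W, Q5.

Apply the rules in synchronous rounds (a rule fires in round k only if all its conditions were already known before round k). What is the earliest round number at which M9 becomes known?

[1] (iv) [S5 & U8 -> B5]; (vi) [D -> G5]; (vii) [W -> P2]; (x) [Q5 & D -> R6]. ⇒ new: B5, G5, P2, R6.
[2] (ix) [R6 & W -> J1]. ⇒ new: J1.
[3] (xv) [J1 -> K9]. ⇒ new: K9.
[4] (ii) [K9 -> L]; (v) [K9 & U8 -> T]; (xi) [K9 -> E]. ⇒ new: L, T, E.
[5] (xii) [T & B5 -> A9]. ⇒ new: A9.
[6] (xiii) [A9 -> V3]. ⇒ new: V3.
[7] (xiv) [V3 -> C1]. ⇒ new: C1.
[8] (iii) [C1 & J1 -> M9]. ⇒ new: M9.
M9 first appears in round 8.

8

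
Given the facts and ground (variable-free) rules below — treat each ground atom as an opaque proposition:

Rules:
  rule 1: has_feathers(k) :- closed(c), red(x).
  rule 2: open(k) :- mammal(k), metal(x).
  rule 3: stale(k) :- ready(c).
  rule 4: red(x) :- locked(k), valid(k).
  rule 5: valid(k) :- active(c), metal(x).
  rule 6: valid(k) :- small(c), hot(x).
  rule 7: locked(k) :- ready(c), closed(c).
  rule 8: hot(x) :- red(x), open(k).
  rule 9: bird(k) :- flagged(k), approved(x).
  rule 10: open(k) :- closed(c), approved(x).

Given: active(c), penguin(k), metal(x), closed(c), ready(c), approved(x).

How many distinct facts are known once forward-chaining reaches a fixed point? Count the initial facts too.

13

Round 1 — rule 3, rule 5, rule 7, rule 10, derive stale(k), valid(k), locked(k), open(k).
Round 2 — rule 4, derive red(x).
Round 3 — rule 1, rule 8, derive has_feathers(k), hot(x).
Closure: {active(c), approved(x), closed(c), has_feathers(k), hot(x), locked(k), metal(x), open(k), penguin(k), ready(c), red(x), stale(k), valid(k)} — 13 facts.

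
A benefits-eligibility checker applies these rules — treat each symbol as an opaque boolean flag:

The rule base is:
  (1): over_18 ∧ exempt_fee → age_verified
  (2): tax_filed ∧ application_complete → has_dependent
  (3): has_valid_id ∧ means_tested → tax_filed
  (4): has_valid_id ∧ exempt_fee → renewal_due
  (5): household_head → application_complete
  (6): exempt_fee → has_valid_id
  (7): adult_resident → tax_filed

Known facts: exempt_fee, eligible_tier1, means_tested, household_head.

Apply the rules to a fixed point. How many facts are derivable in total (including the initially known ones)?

9

Round 1: (5) [household_head → application_complete]; (6) [exempt_fee → has_valid_id]. New: application_complete, has_valid_id.
Round 2: (3) [has_valid_id ∧ means_tested → tax_filed]; (4) [has_valid_id ∧ exempt_fee → renewal_due]. New: tax_filed, renewal_due.
Round 3: (2) [tax_filed ∧ application_complete → has_dependent]. New: has_dependent.
Closure: {application_complete, eligible_tier1, exempt_fee, has_dependent, has_valid_id, household_head, means_tested, renewal_due, tax_filed} — 9 facts.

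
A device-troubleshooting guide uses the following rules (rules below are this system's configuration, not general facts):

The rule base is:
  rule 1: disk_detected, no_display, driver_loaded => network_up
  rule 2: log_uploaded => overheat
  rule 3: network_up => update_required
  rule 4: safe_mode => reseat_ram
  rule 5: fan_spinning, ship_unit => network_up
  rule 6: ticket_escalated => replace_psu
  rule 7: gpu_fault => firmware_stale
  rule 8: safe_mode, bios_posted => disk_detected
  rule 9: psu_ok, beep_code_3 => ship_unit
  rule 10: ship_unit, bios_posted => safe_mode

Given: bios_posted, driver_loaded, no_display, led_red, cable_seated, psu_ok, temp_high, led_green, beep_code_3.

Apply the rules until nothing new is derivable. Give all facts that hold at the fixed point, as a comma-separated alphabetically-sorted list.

[1] rule 9 [psu_ok, beep_code_3 => ship_unit]. ⇒ new: ship_unit.
[2] rule 10 [ship_unit, bios_posted => safe_mode]. ⇒ new: safe_mode.
[3] rule 4 [safe_mode => reseat_ram]; rule 8 [safe_mode, bios_posted => disk_detected]. ⇒ new: reseat_ram, disk_detected.
[4] rule 1 [disk_detected, no_display, driver_loaded => network_up]. ⇒ new: network_up.
[5] rule 3 [network_up => update_required]. ⇒ new: update_required.

beep_code_3, bios_posted, cable_seated, disk_detected, driver_loaded, led_green, led_red, network_up, no_display, psu_ok, reseat_ram, safe_mode, ship_unit, temp_high, update_required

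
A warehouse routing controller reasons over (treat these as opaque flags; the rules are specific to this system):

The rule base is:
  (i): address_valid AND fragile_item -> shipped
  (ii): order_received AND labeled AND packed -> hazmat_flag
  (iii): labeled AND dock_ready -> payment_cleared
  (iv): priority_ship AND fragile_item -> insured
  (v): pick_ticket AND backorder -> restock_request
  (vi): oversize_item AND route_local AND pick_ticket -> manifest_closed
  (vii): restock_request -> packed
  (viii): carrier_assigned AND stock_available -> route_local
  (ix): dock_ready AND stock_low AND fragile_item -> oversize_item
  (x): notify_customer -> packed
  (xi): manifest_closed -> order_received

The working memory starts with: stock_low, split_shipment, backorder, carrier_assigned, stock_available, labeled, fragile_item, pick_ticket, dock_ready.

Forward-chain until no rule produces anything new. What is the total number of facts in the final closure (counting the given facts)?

17

Round 1 — (iii), (v), (viii), (ix), derive payment_cleared, restock_request, route_local, oversize_item.
Round 2 — (vi), (vii), derive manifest_closed, packed.
Round 3 — (xi), derive order_received.
Round 4 — (ii), derive hazmat_flag.
Closure: {backorder, carrier_assigned, dock_ready, fragile_item, hazmat_flag, labeled, manifest_closed, order_received, oversize_item, packed, payment_cleared, pick_ticket, restock_request, route_local, split_shipment, stock_available, stock_low} — 17 facts.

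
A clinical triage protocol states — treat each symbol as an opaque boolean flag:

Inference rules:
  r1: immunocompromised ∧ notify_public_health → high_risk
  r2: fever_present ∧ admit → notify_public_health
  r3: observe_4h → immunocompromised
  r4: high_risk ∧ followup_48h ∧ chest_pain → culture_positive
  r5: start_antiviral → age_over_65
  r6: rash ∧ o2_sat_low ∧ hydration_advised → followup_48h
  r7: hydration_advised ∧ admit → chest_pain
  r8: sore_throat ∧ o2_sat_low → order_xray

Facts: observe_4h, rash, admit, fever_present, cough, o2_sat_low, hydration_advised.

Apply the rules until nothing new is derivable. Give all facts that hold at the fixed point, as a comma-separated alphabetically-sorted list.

Round 1 — r2, r3, r6, r7, derive notify_public_health, immunocompromised, followup_48h, chest_pain.
Round 2 — r1, derive high_risk.
Round 3 — r4, derive culture_positive.

admit, chest_pain, cough, culture_positive, fever_present, followup_48h, high_risk, hydration_advised, immunocompromised, notify_public_health, o2_sat_low, observe_4h, rash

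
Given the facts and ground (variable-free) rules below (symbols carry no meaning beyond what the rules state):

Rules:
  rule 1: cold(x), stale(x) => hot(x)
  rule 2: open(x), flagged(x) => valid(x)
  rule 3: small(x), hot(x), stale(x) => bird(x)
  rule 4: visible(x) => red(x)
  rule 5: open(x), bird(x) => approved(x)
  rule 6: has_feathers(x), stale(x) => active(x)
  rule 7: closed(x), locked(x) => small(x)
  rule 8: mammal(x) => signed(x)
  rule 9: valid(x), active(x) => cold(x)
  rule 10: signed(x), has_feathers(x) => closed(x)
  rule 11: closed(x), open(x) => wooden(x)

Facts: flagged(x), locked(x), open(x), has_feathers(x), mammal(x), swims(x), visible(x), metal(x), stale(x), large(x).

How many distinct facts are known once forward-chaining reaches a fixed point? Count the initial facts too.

Round 1: rule 2 [open(x), flagged(x) => valid(x)]; rule 4 [visible(x) => red(x)]; rule 6 [has_feathers(x), stale(x) => active(x)]; rule 8 [mammal(x) => signed(x)]. Adds valid(x), red(x), active(x), signed(x).
Round 2: rule 9 [valid(x), active(x) => cold(x)]; rule 10 [signed(x), has_feathers(x) => closed(x)]. Adds cold(x), closed(x).
Round 3: rule 1 [cold(x), stale(x) => hot(x)]; rule 7 [closed(x), locked(x) => small(x)]; rule 11 [closed(x), open(x) => wooden(x)]. Adds hot(x), small(x), wooden(x).
Round 4: rule 3 [small(x), hot(x), stale(x) => bird(x)]. Adds bird(x).
Round 5: rule 5 [open(x), bird(x) => approved(x)]. Adds approved(x).
Closure: {active(x), approved(x), bird(x), closed(x), cold(x), flagged(x), has_feathers(x), hot(x), large(x), locked(x), mammal(x), metal(x), open(x), red(x), signed(x), small(x), stale(x), swims(x), valid(x), visible(x), wooden(x)} — 21 facts.

21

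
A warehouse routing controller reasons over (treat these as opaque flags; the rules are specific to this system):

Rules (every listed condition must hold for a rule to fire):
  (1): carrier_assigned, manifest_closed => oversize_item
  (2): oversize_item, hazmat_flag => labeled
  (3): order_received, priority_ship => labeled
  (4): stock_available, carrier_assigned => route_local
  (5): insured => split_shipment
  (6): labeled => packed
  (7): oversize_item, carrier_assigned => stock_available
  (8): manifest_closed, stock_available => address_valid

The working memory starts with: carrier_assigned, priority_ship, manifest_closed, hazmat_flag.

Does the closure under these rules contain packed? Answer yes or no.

yes

[1] (1) [carrier_assigned, manifest_closed => oversize_item]. ⇒ new: oversize_item.
[2] (2) [oversize_item, hazmat_flag => labeled]; (7) [oversize_item, carrier_assigned => stock_available]. ⇒ new: labeled, stock_available.
[3] (4) [stock_available, carrier_assigned => route_local]; (6) [labeled => packed]; (8) [manifest_closed, stock_available => address_valid]. ⇒ new: route_local, packed, address_valid.
packed appears in round 3, so it is derivable.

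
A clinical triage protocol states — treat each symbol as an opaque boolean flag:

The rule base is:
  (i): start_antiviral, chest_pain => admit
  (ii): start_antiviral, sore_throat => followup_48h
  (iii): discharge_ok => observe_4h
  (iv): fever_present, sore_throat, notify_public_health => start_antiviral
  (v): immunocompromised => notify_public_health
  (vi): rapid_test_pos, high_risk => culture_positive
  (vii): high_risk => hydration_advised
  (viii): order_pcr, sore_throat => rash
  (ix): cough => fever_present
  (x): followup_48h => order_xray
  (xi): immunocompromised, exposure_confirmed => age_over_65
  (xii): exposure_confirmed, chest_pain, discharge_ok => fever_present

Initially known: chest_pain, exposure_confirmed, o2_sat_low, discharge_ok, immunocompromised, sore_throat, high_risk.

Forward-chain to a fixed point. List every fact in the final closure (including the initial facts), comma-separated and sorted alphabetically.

admit, age_over_65, chest_pain, discharge_ok, exposure_confirmed, fever_present, followup_48h, high_risk, hydration_advised, immunocompromised, notify_public_health, o2_sat_low, observe_4h, order_xray, sore_throat, start_antiviral

Round 1 fires (iii), (v), (vii), (xi), (xii), giving observe_4h, notify_public_health, hydration_advised, age_over_65, fever_present.
Round 2 fires (iv), giving start_antiviral.
Round 3 fires (i), (ii), giving admit, followup_48h.
Round 4 fires (x), giving order_xray.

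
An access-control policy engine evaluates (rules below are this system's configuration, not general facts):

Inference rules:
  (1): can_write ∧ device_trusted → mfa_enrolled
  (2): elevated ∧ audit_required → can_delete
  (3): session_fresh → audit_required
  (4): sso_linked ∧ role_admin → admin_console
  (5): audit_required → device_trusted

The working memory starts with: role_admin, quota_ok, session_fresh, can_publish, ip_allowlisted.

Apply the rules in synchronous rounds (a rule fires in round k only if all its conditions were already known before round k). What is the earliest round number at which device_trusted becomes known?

2

[1] (3) [session_fresh → audit_required]. ⇒ new: audit_required.
[2] (5) [audit_required → device_trusted]. ⇒ new: device_trusted.
device_trusted first appears in round 2.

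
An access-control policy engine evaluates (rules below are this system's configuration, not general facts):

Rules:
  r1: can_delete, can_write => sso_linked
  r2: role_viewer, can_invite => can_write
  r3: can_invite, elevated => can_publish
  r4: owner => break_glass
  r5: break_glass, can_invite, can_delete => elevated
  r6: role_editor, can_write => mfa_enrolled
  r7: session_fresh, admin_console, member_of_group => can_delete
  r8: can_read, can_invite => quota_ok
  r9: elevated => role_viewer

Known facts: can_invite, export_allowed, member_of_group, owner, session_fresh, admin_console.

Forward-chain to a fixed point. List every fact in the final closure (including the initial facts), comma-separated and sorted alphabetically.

Round 1 fires r4, r7, giving break_glass, can_delete.
Round 2 fires r5, giving elevated.
Round 3 fires r3, r9, giving can_publish, role_viewer.
Round 4 fires r2, giving can_write.
Round 5 fires r1, giving sso_linked.

admin_console, break_glass, can_delete, can_invite, can_publish, can_write, elevated, export_allowed, member_of_group, owner, role_viewer, session_fresh, sso_linked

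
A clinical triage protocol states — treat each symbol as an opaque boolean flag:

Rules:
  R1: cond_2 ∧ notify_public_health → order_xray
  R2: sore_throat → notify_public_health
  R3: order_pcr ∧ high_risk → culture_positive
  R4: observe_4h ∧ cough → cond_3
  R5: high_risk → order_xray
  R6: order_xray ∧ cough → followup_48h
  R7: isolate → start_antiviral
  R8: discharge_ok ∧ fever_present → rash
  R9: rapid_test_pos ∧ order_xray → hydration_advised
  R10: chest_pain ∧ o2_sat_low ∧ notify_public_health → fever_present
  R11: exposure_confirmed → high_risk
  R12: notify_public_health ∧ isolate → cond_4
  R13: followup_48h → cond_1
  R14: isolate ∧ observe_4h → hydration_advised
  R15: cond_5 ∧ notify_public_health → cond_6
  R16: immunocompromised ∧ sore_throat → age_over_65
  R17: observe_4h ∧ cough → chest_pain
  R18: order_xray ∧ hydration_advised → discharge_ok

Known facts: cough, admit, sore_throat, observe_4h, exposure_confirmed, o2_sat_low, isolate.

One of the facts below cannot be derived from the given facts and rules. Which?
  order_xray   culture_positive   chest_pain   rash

culture_positive

Round 1 fires R2, R4, R7, R11, R14, R17, giving notify_public_health, cond_3, start_antiviral, high_risk, hydration_advised, chest_pain.
Round 2 fires R5, R10, R12, giving order_xray, fever_present, cond_4.
Round 3 fires R6, R18, giving followup_48h, discharge_ok.
Round 4 fires R8, R13, giving rash, cond_1.
Derived: order_xray (round 2), rash (round 4), chest_pain (round 1). culture_positive never appears in any round.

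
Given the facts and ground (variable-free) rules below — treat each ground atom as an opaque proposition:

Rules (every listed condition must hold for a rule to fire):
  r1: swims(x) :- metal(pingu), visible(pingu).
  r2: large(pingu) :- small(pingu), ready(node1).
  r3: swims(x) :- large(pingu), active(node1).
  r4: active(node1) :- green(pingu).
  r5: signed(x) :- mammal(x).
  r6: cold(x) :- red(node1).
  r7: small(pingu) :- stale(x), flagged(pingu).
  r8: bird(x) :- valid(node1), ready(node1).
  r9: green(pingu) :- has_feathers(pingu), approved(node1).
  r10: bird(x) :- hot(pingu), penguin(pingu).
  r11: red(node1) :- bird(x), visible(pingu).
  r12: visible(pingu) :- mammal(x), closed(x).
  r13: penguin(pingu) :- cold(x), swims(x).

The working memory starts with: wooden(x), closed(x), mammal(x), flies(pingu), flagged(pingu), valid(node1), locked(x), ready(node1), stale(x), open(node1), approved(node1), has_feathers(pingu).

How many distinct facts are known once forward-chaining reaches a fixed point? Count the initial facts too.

23

[1] r5 [signed(x) :- mammal(x).]; r7 [small(pingu) :- stale(x), flagged(pingu).]; r8 [bird(x) :- valid(node1), ready(node1).]; r9 [green(pingu) :- has_feathers(pingu), approved(node1).]; r12 [visible(pingu) :- mammal(x), closed(x).]. ⇒ new: signed(x), small(pingu), bird(x), green(pingu), visible(pingu).
[2] r2 [large(pingu) :- small(pingu), ready(node1).]; r4 [active(node1) :- green(pingu).]; r11 [red(node1) :- bird(x), visible(pingu).]. ⇒ new: large(pingu), active(node1), red(node1).
[3] r3 [swims(x) :- large(pingu), active(node1).]; r6 [cold(x) :- red(node1).]. ⇒ new: swims(x), cold(x).
[4] r13 [penguin(pingu) :- cold(x), swims(x).]. ⇒ new: penguin(pingu).
Closure: {active(node1), approved(node1), bird(x), closed(x), cold(x), flagged(pingu), flies(pingu), green(pingu), has_feathers(pingu), large(pingu), locked(x), mammal(x), open(node1), penguin(pingu), ready(node1), red(node1), signed(x), small(pingu), stale(x), swims(x), valid(node1), visible(pingu), wooden(x)} — 23 facts.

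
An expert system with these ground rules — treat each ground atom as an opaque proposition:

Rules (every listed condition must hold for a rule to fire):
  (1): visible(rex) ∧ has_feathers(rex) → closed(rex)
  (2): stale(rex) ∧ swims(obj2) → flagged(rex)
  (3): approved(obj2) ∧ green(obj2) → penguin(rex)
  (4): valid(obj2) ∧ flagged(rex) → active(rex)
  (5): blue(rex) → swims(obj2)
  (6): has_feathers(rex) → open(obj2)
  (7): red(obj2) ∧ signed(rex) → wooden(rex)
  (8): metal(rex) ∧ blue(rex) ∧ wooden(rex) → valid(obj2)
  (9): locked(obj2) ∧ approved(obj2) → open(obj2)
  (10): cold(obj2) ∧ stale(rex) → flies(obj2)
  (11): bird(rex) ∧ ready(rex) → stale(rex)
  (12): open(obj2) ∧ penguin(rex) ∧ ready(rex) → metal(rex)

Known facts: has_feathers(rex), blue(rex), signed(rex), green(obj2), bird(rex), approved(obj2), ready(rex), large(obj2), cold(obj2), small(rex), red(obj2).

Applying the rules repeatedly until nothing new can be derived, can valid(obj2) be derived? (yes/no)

yes

Round 1 fires (3), (5), (6), (7), (11), giving penguin(rex), swims(obj2), open(obj2), wooden(rex), stale(rex).
Round 2 fires (2), (10), (12), giving flagged(rex), flies(obj2), metal(rex).
Round 3 fires (8), giving valid(obj2).
Round 4 fires (4), giving active(rex).
valid(obj2) appears in round 3, so it is derivable.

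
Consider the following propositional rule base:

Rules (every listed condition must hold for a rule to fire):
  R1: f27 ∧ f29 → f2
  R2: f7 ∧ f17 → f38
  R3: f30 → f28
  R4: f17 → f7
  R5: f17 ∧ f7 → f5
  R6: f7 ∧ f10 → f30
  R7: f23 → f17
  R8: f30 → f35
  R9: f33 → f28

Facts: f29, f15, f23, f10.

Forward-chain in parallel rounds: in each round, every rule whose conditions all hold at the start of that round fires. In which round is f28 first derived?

Round 1: R7 [f23 → f17]. New: f17.
Round 2: R4 [f17 → f7]. New: f7.
Round 3: R2 [f7 ∧ f17 → f38]; R5 [f17 ∧ f7 → f5]; R6 [f7 ∧ f10 → f30]. New: f38, f5, f30.
Round 4: R3 [f30 → f28]; R8 [f30 → f35]. New: f28, f35.
f28 first appears in round 4.

4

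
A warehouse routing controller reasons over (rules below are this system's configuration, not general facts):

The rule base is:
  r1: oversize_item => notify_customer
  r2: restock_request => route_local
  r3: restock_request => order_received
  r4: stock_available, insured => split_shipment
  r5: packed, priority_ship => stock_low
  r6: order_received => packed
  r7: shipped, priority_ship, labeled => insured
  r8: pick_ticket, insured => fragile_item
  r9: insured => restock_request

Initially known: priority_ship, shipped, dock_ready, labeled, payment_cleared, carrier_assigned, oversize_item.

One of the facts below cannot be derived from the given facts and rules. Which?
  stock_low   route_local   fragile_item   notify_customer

fragile_item

Round 1 fires r1, r7, giving notify_customer, insured.
Round 2 fires r9, giving restock_request.
Round 3 fires r2, r3, giving route_local, order_received.
Round 4 fires r6, giving packed.
Round 5 fires r5, giving stock_low.
Derived: notify_customer (round 1), route_local (round 3), stock_low (round 5). fragile_item never appears in any round.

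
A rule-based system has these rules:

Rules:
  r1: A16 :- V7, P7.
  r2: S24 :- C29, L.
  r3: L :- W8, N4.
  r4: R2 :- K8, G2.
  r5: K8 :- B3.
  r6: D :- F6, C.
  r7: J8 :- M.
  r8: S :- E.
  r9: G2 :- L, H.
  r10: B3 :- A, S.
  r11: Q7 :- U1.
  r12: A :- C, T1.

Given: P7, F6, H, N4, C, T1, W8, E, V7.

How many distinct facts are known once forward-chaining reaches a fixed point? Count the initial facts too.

Round 1 — r1, r3, r6, r8, r12, derive A16, L, D, S, A.
Round 2 — r9, r10, derive G2, B3.
Round 3 — r5, derive K8.
Round 4 — r4, derive R2.
Closure: {A, A16, B3, C, D, E, F6, G2, H, K8, L, N4, P7, R2, S, T1, V7, W8} — 18 facts.

18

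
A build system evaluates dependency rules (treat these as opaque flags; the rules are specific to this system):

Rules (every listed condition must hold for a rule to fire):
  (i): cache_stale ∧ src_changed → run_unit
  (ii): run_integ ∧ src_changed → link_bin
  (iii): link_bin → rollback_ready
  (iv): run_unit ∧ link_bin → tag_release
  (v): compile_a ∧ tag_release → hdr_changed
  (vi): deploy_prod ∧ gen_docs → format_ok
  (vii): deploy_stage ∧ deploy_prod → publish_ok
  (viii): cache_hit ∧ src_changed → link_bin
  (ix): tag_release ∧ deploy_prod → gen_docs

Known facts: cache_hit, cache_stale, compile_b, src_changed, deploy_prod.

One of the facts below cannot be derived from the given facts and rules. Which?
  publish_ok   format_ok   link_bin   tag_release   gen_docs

Round 1 fires (i), (viii), giving run_unit, link_bin.
Round 2 fires (iii), (iv), giving rollback_ready, tag_release.
Round 3 fires (ix), giving gen_docs.
Round 4 fires (vi), giving format_ok.
Derived: link_bin (round 1), gen_docs (round 3), format_ok (round 4), tag_release (round 2). publish_ok never appears in any round.

publish_ok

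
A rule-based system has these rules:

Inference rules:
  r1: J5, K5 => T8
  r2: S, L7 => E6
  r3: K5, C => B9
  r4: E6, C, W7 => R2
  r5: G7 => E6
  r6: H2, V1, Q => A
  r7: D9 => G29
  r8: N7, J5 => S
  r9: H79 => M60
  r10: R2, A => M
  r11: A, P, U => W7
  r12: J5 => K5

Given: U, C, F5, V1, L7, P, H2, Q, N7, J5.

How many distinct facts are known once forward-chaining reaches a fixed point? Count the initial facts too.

19

[1] r6 [H2, V1, Q => A]; r8 [N7, J5 => S]; r12 [J5 => K5]. ⇒ new: A, S, K5.
[2] r1 [J5, K5 => T8]; r2 [S, L7 => E6]; r3 [K5, C => B9]; r11 [A, P, U => W7]. ⇒ new: T8, E6, B9, W7.
[3] r4 [E6, C, W7 => R2]. ⇒ new: R2.
[4] r10 [R2, A => M]. ⇒ new: M.
Closure: {A, B9, C, E6, F5, H2, J5, K5, L7, M, N7, P, Q, R2, S, T8, U, V1, W7} — 19 facts.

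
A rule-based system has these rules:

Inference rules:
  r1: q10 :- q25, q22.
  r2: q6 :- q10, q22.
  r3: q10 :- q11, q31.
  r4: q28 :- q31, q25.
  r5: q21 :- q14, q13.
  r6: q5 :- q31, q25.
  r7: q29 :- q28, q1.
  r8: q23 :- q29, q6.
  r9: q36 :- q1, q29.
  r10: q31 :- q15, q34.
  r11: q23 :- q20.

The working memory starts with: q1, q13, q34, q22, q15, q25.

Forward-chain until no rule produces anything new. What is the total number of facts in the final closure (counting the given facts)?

14

[1] r1 [q10 :- q25, q22.]; r10 [q31 :- q15, q34.]. ⇒ new: q10, q31.
[2] r2 [q6 :- q10, q22.]; r4 [q28 :- q31, q25.]; r6 [q5 :- q31, q25.]. ⇒ new: q6, q28, q5.
[3] r7 [q29 :- q28, q1.]. ⇒ new: q29.
[4] r8 [q23 :- q29, q6.]; r9 [q36 :- q1, q29.]. ⇒ new: q23, q36.
Closure: {q1, q10, q13, q15, q22, q23, q25, q28, q29, q31, q34, q36, q5, q6} — 14 facts.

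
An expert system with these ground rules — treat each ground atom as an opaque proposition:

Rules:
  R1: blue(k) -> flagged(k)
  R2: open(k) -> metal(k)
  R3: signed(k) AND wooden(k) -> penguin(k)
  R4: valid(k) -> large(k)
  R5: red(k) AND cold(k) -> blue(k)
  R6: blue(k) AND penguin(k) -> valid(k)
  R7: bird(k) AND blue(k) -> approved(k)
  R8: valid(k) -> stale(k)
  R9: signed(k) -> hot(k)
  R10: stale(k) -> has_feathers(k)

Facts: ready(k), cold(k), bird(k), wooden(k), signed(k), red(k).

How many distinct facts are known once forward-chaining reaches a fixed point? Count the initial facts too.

15

Round 1: R3 [signed(k) AND wooden(k) -> penguin(k)]; R5 [red(k) AND cold(k) -> blue(k)]; R9 [signed(k) -> hot(k)]. New: penguin(k), blue(k), hot(k).
Round 2: R1 [blue(k) -> flagged(k)]; R6 [blue(k) AND penguin(k) -> valid(k)]; R7 [bird(k) AND blue(k) -> approved(k)]. New: flagged(k), valid(k), approved(k).
Round 3: R4 [valid(k) -> large(k)]; R8 [valid(k) -> stale(k)]. New: large(k), stale(k).
Round 4: R10 [stale(k) -> has_feathers(k)]. New: has_feathers(k).
Closure: {approved(k), bird(k), blue(k), cold(k), flagged(k), has_feathers(k), hot(k), large(k), penguin(k), ready(k), red(k), signed(k), stale(k), valid(k), wooden(k)} — 15 facts.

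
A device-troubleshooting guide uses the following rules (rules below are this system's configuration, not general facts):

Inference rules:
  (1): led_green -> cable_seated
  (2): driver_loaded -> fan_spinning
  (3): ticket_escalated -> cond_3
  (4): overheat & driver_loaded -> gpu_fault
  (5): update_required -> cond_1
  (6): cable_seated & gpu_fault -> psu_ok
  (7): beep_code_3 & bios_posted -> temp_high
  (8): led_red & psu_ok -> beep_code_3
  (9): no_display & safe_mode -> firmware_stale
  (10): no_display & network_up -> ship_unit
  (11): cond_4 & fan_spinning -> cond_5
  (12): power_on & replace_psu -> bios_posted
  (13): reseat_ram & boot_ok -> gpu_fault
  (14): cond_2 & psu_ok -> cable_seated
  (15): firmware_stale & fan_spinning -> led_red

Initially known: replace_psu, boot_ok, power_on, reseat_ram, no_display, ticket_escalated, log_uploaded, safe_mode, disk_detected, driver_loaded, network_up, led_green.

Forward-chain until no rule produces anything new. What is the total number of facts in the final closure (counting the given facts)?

Round 1: (1) [led_green -> cable_seated]; (2) [driver_loaded -> fan_spinning]; (3) [ticket_escalated -> cond_3]; (9) [no_display & safe_mode -> firmware_stale]; (10) [no_display & network_up -> ship_unit]; (12) [power_on & replace_psu -> bios_posted]; (13) [reseat_ram & boot_ok -> gpu_fault]. Adds cable_seated, fan_spinning, cond_3, firmware_stale, ship_unit, bios_posted, gpu_fault.
Round 2: (6) [cable_seated & gpu_fault -> psu_ok]; (15) [firmware_stale & fan_spinning -> led_red]. Adds psu_ok, led_red.
Round 3: (8) [led_red & psu_ok -> beep_code_3]. Adds beep_code_3.
Round 4: (7) [beep_code_3 & bios_posted -> temp_high]. Adds temp_high.
Closure: {beep_code_3, bios_posted, boot_ok, cable_seated, cond_3, disk_detected, driver_loaded, fan_spinning, firmware_stale, gpu_fault, led_green, led_red, log_uploaded, network_up, no_display, power_on, psu_ok, replace_psu, reseat_ram, safe_mode, ship_unit, temp_high, ticket_escalated} — 23 facts.

23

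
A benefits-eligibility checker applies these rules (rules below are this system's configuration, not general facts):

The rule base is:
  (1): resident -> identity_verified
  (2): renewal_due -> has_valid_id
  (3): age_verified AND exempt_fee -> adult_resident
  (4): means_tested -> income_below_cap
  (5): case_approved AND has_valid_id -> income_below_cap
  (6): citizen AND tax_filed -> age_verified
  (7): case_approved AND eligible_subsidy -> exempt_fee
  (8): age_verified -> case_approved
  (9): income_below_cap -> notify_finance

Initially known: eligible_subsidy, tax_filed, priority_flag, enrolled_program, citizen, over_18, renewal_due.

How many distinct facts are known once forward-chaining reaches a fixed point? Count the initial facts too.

Round 1: (2) [renewal_due -> has_valid_id]; (6) [citizen AND tax_filed -> age_verified]. Adds has_valid_id, age_verified.
Round 2: (8) [age_verified -> case_approved]. Adds case_approved.
Round 3: (5) [case_approved AND has_valid_id -> income_below_cap]; (7) [case_approved AND eligible_subsidy -> exempt_fee]. Adds income_below_cap, exempt_fee.
Round 4: (3) [age_verified AND exempt_fee -> adult_resident]; (9) [income_below_cap -> notify_finance]. Adds adult_resident, notify_finance.
Closure: {adult_resident, age_verified, case_approved, citizen, eligible_subsidy, enrolled_program, exempt_fee, has_valid_id, income_below_cap, notify_finance, over_18, priority_flag, renewal_due, tax_filed} — 14 facts.

14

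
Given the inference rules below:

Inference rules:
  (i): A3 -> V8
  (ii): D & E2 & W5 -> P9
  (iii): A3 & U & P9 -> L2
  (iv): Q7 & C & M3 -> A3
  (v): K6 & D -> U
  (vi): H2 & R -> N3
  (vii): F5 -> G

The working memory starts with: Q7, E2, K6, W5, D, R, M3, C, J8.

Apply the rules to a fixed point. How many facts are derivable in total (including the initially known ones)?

14

Round 1 — (ii), (iv), (v), derive P9, A3, U.
Round 2 — (i), (iii), derive V8, L2.
Closure: {A3, C, D, E2, J8, K6, L2, M3, P9, Q7, R, U, V8, W5} — 14 facts.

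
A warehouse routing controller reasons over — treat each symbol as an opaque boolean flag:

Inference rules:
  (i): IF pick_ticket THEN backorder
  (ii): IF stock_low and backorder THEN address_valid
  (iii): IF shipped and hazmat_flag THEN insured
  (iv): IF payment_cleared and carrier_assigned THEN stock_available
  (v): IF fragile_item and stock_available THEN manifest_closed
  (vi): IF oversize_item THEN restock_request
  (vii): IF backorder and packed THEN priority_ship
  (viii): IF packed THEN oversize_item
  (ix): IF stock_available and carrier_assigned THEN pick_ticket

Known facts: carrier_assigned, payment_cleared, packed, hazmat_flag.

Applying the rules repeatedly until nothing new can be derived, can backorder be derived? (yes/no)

yes

Round 1: (iv) [IF payment_cleared and carrier_assigned THEN stock_available]; (viii) [IF packed THEN oversize_item]. New: stock_available, oversize_item.
Round 2: (vi) [IF oversize_item THEN restock_request]; (ix) [IF stock_available and carrier_assigned THEN pick_ticket]. New: restock_request, pick_ticket.
Round 3: (i) [IF pick_ticket THEN backorder]. New: backorder.
Round 4: (vii) [IF backorder and packed THEN priority_ship]. New: priority_ship.
backorder appears in round 3, so it is derivable.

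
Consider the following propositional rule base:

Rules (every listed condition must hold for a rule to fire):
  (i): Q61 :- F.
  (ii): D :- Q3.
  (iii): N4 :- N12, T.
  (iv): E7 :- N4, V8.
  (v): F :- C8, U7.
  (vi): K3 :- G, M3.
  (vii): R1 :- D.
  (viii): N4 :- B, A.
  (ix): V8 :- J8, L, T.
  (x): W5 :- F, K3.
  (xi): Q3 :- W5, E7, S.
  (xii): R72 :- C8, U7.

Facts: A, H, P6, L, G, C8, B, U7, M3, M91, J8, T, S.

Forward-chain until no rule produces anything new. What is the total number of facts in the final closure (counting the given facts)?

Round 1 — (v), (vi), (viii), (ix), (xii), derive F, K3, N4, V8, R72.
Round 2 — (i), (iv), (x), derive Q61, E7, W5.
Round 3 — (xi), derive Q3.
Round 4 — (ii), derive D.
Round 5 — (vii), derive R1.
Closure: {A, B, C8, D, E7, F, G, H, J8, K3, L, M3, M91, N4, P6, Q3, Q61, R1, R72, S, T, U7, V8, W5} — 24 facts.

24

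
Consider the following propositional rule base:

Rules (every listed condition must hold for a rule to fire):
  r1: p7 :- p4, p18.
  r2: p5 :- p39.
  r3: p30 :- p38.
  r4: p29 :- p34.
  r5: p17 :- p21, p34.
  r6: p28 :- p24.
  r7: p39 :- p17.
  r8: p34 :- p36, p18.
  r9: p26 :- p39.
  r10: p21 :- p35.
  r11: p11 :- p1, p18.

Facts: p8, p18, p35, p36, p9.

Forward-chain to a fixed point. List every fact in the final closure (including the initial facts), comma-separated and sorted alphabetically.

p17, p18, p21, p26, p29, p34, p35, p36, p39, p5, p8, p9

Round 1: r8 [p34 :- p36, p18.]; r10 [p21 :- p35.]. Adds p34, p21.
Round 2: r4 [p29 :- p34.]; r5 [p17 :- p21, p34.]. Adds p29, p17.
Round 3: r7 [p39 :- p17.]. Adds p39.
Round 4: r2 [p5 :- p39.]; r9 [p26 :- p39.]. Adds p5, p26.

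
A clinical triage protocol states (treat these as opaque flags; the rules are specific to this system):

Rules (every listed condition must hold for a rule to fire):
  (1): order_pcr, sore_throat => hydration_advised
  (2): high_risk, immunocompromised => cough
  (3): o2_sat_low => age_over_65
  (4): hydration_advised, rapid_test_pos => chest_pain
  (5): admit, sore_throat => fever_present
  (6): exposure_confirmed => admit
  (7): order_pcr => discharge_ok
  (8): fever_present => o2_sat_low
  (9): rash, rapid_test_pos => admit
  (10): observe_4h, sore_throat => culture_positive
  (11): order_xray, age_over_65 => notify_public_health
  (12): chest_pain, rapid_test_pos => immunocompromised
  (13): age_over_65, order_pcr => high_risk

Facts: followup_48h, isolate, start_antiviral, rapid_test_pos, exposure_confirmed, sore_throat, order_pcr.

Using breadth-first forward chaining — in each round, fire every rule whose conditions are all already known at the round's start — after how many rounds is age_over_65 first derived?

4

Round 1: (1) [order_pcr, sore_throat => hydration_advised]; (6) [exposure_confirmed => admit]; (7) [order_pcr => discharge_ok]. New: hydration_advised, admit, discharge_ok.
Round 2: (4) [hydration_advised, rapid_test_pos => chest_pain]; (5) [admit, sore_throat => fever_present]. New: chest_pain, fever_present.
Round 3: (8) [fever_present => o2_sat_low]; (12) [chest_pain, rapid_test_pos => immunocompromised]. New: o2_sat_low, immunocompromised.
Round 4: (3) [o2_sat_low => age_over_65]. New: age_over_65.
age_over_65 first appears in round 4.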